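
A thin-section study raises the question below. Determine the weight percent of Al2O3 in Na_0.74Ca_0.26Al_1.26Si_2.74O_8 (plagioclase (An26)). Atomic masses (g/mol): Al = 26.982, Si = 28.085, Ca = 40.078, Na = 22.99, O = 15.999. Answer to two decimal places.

24.11 wt%

Formula mass = 266.375 g/mol.
1.26 Al → 0.6300 mol Al2O3 per formula unit; M(Al2O3) = 101.961, so Al2O3 mass = 64.235 g.
64.235/266.375 × 100 = 24.11 wt%.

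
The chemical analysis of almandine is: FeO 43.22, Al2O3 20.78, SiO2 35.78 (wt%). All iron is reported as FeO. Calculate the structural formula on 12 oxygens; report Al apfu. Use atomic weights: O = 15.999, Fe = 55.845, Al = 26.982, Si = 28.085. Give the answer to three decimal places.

2.035 Al apfu

43.22 wt% FeO ÷ 71.844 g/mol = 0.60158 mol, giving 0.60158 Fe and 0.60158 O.
20.78 wt% Al2O3 ÷ 101.961 g/mol = 0.20380 mol, giving 0.40760 Al and 0.61140 O.
35.78 wt% SiO2 ÷ 60.083 g/mol = 0.59551 mol, giving 0.59551 Si and 1.19102 O.
Oxygen sums to 2.40400; scaling by 12/2.40400 = 4.99168 puts the formula on 12 O.
Al: 0.40760 × 4.99168 = 2.035 atoms per formula unit.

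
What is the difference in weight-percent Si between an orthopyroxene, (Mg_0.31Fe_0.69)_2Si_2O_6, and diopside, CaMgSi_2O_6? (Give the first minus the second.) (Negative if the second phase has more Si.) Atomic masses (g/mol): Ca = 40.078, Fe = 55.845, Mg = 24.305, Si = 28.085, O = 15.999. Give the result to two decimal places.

M((Mg_0.31Fe_0.69)_2Si_2O_6) = 244.299 g/mol, so wt% Si = 56.170/244.299 × 100 = 22.99%.
M(CaMgSi_2O_6) = 216.547 g/mol, so wt% Si = 56.170/216.547 × 100 = 25.94%.
22.99 − 25.94 = -2.95 pp.

-2.95 percentage points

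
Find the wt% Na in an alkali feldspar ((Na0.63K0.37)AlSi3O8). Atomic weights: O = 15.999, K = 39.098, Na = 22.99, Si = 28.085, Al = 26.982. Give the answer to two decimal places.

5.40 weight percent

Formula mass = 0.63×22.99 + 0.37×39.098 + 1×26.982 + 3×28.085 + 8×15.999 = 268.179 g/mol, of which 14.484 g is Na.
So Na makes up 14.484/268.179 = 0.0540 of the mass, i.e. 5.40%.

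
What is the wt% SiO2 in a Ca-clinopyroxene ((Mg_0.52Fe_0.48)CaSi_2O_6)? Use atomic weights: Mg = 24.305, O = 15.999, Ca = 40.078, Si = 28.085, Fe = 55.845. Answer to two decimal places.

Formula mass = 231.686 g/mol.
2 Si → 2.0000 mol SiO2 per formula unit; M(SiO2) = 60.083, so SiO2 mass = 120.166 g.
120.166/231.686 × 100 = 51.87 wt%.

51.87 wt%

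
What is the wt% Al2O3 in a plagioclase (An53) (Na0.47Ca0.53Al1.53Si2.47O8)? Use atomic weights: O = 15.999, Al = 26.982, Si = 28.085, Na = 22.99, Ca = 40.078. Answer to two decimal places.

28.82 wt%

M(Na0.47Ca0.53Al1.53Si2.47O8) = 270.691 g/mol; M(Al2O3) = 101.961 g/mol.
Moles Al2O3 per formula unit = 1.53 Al ÷ 2 = 0.7650.
Al2O3 fraction = (0.7650 × 101.961) / 270.691 = 78.000/270.691 = 0.2882.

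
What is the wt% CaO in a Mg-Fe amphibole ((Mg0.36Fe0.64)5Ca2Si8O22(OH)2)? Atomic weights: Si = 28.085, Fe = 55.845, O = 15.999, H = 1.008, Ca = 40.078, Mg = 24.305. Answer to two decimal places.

12.28 wt%

M((Mg0.36Fe0.64)5Ca2Si8O22(OH)2) = 913.281 g/mol; M(CaO) = 56.077 g/mol.
Moles CaO per formula unit = 2 Ca ÷ 1 = 2.0000.
CaO fraction = (2.0000 × 56.077) / 913.281 = 112.154/913.281 = 0.1228.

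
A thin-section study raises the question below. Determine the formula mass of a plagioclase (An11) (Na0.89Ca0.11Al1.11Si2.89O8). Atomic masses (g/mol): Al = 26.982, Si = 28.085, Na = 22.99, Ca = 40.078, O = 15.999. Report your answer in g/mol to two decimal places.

M = 0.89×22.99 + 0.11×40.078 + 1.11×26.982 + 2.89×28.085 + 8×15.999

263.98 g/mol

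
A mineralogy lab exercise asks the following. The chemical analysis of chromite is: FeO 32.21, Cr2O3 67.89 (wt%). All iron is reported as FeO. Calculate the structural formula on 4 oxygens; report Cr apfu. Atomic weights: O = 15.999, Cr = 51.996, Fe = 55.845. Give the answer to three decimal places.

1.998 Cr apfu

32.21 wt% FeO ÷ 71.844 g/mol = 0.44833 mol, giving 0.44833 Fe and 0.44833 O.
67.89 wt% Cr2O3 ÷ 151.989 g/mol = 0.44668 mol, giving 0.89336 Cr and 1.34004 O.
Oxygen sums to 1.78837; scaling by 4/1.78837 = 2.23667 puts the formula on 4 O.
Cr: 0.89336 × 2.23667 = 1.998 atoms per formula unit.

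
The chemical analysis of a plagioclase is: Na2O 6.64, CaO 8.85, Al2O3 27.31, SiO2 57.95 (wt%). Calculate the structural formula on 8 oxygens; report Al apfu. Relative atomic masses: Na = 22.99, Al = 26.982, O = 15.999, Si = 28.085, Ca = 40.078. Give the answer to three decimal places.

1.430 Al apfu

6.64 wt% Na2O ÷ 61.979 g/mol = 0.10713 mol, giving 0.21426 Na and 0.10713 O.
8.85 wt% CaO ÷ 56.077 g/mol = 0.15782 mol, giving 0.15782 Ca and 0.15782 O.
27.31 wt% Al2O3 ÷ 101.961 g/mol = 0.26785 mol, giving 0.53570 Al and 0.80355 O.
57.95 wt% SiO2 ÷ 60.083 g/mol = 0.96450 mol, giving 0.96450 Si and 1.92900 O.
Oxygen sums to 2.99750; scaling by 8/2.99750 = 2.66889 puts the formula on 8 O.
Al: 0.53570 × 2.66889 = 1.430 atoms per formula unit.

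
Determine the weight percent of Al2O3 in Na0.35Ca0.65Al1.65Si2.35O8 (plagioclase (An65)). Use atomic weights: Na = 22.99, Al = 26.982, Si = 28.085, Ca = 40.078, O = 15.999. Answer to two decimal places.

30.86 wt%

Molar mass of Na0.35Ca0.65Al1.65Si2.35O8 = 0.35*22.99 + 0.65*40.078 + 1.65*26.982 + 2.35*28.085 + 8*15.999 = 272.609 g/mol.
Each formula unit contains 1.65 Al, equivalent to 1.65/2 = 0.8250 mol Al2O3.
M(Al2O3) = 2×26.982 + 3×15.999 = 101.961 g/mol.
Mass of Al2O3 per formula unit = 0.8250 × 101.961 = 84.118 g.
Al2O3 wt% = 84.118 / 272.609 × 100 = 30.86%.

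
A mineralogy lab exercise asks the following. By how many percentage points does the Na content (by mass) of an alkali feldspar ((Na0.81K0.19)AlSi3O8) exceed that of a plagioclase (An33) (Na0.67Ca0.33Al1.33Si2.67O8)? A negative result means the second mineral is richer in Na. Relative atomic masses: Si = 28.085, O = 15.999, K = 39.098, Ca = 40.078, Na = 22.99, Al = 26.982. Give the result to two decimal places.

1.26 percentage points

Na in (Na0.81K0.19)AlSi3O8: molar mass 265.280 g/mol; 0.81×22.99 = 18.622 g → 7.02 wt%.
Na in Na0.67Ca0.33Al1.33Si2.67O8: molar mass 267.494 g/mol; 0.67×22.99 = 15.403 g → 5.76 wt%.
Difference = 7.02 − 5.76 = 1.26 percentage points.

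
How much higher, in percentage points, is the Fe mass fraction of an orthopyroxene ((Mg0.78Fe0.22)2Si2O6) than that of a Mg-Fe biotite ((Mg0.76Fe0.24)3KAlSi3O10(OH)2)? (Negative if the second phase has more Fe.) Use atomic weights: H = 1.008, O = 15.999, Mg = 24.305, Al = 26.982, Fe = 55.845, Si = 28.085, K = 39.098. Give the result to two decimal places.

2.31 percentage points

First mineral: 24.572 g Fe in 214.652 g formula = 11.45 wt% Fe.
Second mineral: 40.208 g Fe in 439.963 g formula = 9.14 wt% Fe.
11.45% − 9.14% gives a difference of 2.31 percentage points.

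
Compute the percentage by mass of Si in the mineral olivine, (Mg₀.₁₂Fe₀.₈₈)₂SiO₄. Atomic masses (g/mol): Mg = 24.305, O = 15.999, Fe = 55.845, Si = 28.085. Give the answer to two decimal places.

Molar mass of (Mg₀.₁₂Fe₀.₈₈)₂SiO₄: 0.24·24.305 + 1.76·55.845 + 1·28.085 + 4·15.999 = 196.201 g/mol.
Mass of Si per formula unit: 1 × 28.085 = 28.085 g.
Weight fraction Si = 28.085 / 196.201 = 0.1431.

14.31 weight percent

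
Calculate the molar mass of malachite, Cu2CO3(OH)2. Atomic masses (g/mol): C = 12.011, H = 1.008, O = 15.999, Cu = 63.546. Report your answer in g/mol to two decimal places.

221.11 g/mol

Cu: 2 × 63.546 = 127.0920
C: 1 × 12.011 = 12.0110
O: 5 × 15.999 = 79.9950
H: 2 × 1.008 = 2.0160
Summing the contributions gives the formula mass.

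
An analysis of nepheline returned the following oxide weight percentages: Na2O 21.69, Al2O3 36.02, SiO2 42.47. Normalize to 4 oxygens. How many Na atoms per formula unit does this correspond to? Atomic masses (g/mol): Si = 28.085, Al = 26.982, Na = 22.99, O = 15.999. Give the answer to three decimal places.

Na2O: 21.69/61.979 = 0.34996 mol → 0.69992 mol Na, 0.34996 mol O.
Al2O3: 36.02/101.961 = 0.35327 mol → 0.70654 mol Al, 1.05981 mol O.
SiO2: 42.47/60.083 = 0.70686 mol → 0.70686 mol Si, 1.41372 mol O.
Total oxygen = 2.82349 mol. Normalization factor = 4/2.82349 = 1.41669.
Na per 4 O = 0.69992 × 1.41669 = 0.992.

0.992 Na apfu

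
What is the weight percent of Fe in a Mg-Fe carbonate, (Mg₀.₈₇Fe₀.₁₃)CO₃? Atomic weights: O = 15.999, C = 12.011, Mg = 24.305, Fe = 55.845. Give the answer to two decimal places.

8.21 mass %

Molar mass of (Mg₀.₈₇Fe₀.₁₃)CO₃: 0.87*24.305 + 0.13*55.845 + 1*12.011 + 3*15.999 = 88.413 g/mol.
Mass of Fe per formula unit: 0.13 × 55.845 = 7.260 g.
Weight fraction Fe = 7.260 / 88.413 = 0.0821.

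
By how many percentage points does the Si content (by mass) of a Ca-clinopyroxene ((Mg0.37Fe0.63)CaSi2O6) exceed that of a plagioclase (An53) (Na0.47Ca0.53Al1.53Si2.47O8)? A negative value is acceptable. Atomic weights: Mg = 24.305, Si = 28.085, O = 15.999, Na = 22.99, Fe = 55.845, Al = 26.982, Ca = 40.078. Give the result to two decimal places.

-1.87 percentage points

M((Mg0.37Fe0.63)CaSi2O6) = 236.417 g/mol, so wt% Si = 56.170/236.417 × 100 = 23.76%.
M(Na0.47Ca0.53Al1.53Si2.47O8) = 270.691 g/mol, so wt% Si = 69.370/270.691 × 100 = 25.63%.
23.76 − 25.63 = -1.87 pp.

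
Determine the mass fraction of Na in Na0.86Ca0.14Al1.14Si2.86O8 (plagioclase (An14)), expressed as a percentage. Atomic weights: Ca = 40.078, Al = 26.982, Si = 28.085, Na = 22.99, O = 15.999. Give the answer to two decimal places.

7.48 wt%

Formula mass = 0.86·22.99 + 0.14·40.078 + 1.14·26.982 + 2.86·28.085 + 8·15.999 = 264.457 g/mol, of which 19.771 g is Na.
So Na makes up 19.771/264.457 = 0.0748 of the mass, i.e. 7.48%.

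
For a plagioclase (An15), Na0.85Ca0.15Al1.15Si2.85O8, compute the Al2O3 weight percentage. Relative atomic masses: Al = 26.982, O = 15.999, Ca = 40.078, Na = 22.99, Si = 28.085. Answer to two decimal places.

M(Na0.85Ca0.15Al1.15Si2.85O8) = 264.617 g/mol; M(Al2O3) = 101.961 g/mol.
Moles Al2O3 per formula unit = 1.15 Al ÷ 2 = 0.5750.
Al2O3 fraction = (0.5750 × 101.961) / 264.617 = 58.628/264.617 = 0.2216.

22.16 wt%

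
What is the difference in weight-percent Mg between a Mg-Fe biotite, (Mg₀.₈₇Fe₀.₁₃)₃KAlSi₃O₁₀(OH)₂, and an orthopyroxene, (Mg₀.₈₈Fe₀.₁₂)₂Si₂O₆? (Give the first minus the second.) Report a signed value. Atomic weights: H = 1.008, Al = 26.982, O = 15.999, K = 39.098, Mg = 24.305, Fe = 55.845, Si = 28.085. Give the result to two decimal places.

First mineral: 63.436 g Mg in 429.555 g formula = 14.77 wt% Mg.
Second mineral: 42.777 g Mg in 208.344 g formula = 20.53 wt% Mg.
14.77% − 20.53% gives a difference of -5.76 percentage points.

-5.76 percentage points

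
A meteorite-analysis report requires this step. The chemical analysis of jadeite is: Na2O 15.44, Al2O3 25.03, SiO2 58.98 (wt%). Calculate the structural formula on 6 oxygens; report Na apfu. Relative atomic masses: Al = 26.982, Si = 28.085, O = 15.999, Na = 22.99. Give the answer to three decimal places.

15.44 wt% Na2O ÷ 61.979 g/mol = 0.24912 mol, giving 0.49824 Na and 0.24912 O.
25.03 wt% Al2O3 ÷ 101.961 g/mol = 0.24549 mol, giving 0.49098 Al and 0.73647 O.
58.98 wt% SiO2 ÷ 60.083 g/mol = 0.98164 mol, giving 0.98164 Si and 1.96328 O.
Oxygen sums to 2.94887; scaling by 6/2.94887 = 2.03468 puts the formula on 6 O.
Na: 0.49824 × 2.03468 = 1.014 atoms per formula unit.

1.014 Na apfu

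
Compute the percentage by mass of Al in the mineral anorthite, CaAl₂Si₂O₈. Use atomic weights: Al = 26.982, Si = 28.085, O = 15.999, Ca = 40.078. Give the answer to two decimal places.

19.40 mass %

M(CaAl₂Si₂O₈) = 278.204 g/mol.
Al contributes 2 × 26.982 = 53.964 g per mole.
53.964/278.204 = 0.1940 → 19.40%.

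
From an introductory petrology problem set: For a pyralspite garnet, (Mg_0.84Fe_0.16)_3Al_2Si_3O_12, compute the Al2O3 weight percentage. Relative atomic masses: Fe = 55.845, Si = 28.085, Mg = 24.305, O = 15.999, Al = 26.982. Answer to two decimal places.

Molar mass of (Mg_0.84Fe_0.16)_3Al_2Si_3O_12 = 2.52·24.305 + 0.48·55.845 + 2·26.982 + 3·28.085 + 12·15.999 = 418.261 g/mol.
Each formula unit contains 2 Al, equivalent to 2/2 = 1.0000 mol Al2O3.
M(Al2O3) = 2×26.982 + 3×15.999 = 101.961 g/mol.
Mass of Al2O3 per formula unit = 1.0000 × 101.961 = 101.961 g.
Al2O3 wt% = 101.961 / 418.261 × 100 = 24.38%.

24.38 wt%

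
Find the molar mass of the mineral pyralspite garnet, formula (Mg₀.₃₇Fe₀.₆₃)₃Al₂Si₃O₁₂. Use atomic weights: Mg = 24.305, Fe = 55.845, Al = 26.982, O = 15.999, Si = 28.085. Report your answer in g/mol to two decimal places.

M = 1.11·24.305 + 1.89·55.845 + 2·26.982 + 3·28.085 + 12·15.999

462.73 g/mol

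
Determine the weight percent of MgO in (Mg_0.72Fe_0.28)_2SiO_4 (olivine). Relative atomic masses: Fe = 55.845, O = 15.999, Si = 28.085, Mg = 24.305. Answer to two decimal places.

Formula mass = 158.353 g/mol.
1.44 Mg → 1.4400 mol MgO per formula unit; M(MgO) = 40.304, so MgO mass = 58.038 g.
58.038/158.353 × 100 = 36.65 wt%.

36.65 wt%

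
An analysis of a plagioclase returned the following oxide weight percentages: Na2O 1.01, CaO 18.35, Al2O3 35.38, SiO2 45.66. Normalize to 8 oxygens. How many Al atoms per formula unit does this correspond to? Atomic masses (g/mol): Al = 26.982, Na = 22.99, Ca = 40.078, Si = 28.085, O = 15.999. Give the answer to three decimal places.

Na2O (M=61.979): mol = 0.01630; Na = 0.03260, O = 0.01630.
CaO (M=56.077): mol = 0.32723; Ca = 0.32723, O = 0.32723.
Al2O3 (M=101.961): mol = 0.34700; Al = 0.69400, O = 1.04100.
SiO2 (M=60.083): mol = 0.75995; Si = 0.75995, O = 1.51990.
ΣO = 2.90443; factor = 8/ΣO = 2.75441.
Al apfu = 0.69400 × 2.75441 = 1.912.

1.912 Al apfu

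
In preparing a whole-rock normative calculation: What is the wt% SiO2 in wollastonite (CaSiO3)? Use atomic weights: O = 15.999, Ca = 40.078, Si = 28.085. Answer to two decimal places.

Formula mass = 116.160 g/mol.
1 Si → 1.0000 mol SiO2 per formula unit; M(SiO2) = 60.083, so SiO2 mass = 60.083 g.
60.083/116.160 × 100 = 51.72 wt%.

51.72 wt%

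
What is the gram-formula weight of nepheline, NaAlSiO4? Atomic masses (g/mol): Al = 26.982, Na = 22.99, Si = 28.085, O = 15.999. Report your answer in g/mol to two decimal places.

142.05 g/mol

The formula mass is the sum 1(22.99) + 1(26.982) + 1(28.085) + 4(15.999).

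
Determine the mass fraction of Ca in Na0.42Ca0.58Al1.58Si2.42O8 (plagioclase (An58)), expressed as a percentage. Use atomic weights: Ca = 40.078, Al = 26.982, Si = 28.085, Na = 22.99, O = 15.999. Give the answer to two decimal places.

8.56 mass %

Molar mass of Na0.42Ca0.58Al1.58Si2.42O8: 0.42*22.99 + 0.58*40.078 + 1.58*26.982 + 2.42*28.085 + 8*15.999 = 271.490 g/mol.
Mass of Ca per formula unit: 0.58 × 40.078 = 23.245 g.
Weight fraction Ca = 23.245 / 271.490 = 0.0856.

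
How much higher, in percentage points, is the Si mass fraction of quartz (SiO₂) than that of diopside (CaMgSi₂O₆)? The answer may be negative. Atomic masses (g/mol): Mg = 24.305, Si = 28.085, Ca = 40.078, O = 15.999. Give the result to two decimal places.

Si in SiO₂: molar mass 60.083 g/mol; 1×28.085 = 28.085 g → 46.74 wt%.
Si in CaMgSi₂O₆: molar mass 216.547 g/mol; 2×28.085 = 56.170 g → 25.94 wt%.
Difference = 46.74 − 25.94 = 20.80 percentage points.

20.80 percentage points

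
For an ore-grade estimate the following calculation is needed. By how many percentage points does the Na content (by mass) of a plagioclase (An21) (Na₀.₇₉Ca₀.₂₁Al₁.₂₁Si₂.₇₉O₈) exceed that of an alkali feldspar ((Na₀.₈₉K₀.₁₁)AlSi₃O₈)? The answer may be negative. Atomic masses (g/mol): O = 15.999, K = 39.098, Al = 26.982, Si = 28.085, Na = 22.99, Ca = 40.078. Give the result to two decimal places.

First mineral: 18.162 g Na in 265.576 g formula = 6.84 wt% Na.
Second mineral: 20.461 g Na in 263.991 g formula = 7.75 wt% Na.
6.84% − 7.75% gives a difference of -0.91 percentage points.

-0.91 percentage points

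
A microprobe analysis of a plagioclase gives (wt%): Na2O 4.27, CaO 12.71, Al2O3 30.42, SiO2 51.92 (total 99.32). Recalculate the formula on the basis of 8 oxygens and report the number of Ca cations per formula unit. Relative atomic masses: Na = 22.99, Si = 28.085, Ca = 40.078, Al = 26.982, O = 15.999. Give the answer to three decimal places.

4.27 wt% Na2O ÷ 61.979 g/mol = 0.06889 mol, giving 0.13778 Na and 0.06889 O.
12.71 wt% CaO ÷ 56.077 g/mol = 0.22665 mol, giving 0.22665 Ca and 0.22665 O.
30.42 wt% Al2O3 ÷ 101.961 g/mol = 0.29835 mol, giving 0.59670 Al and 0.89505 O.
51.92 wt% SiO2 ÷ 60.083 g/mol = 0.86414 mol, giving 0.86414 Si and 1.72828 O.
Oxygen sums to 2.91887; scaling by 8/2.91887 = 2.74079 puts the formula on 8 O.
Ca: 0.22665 × 2.74079 = 0.621 atoms per formula unit.

0.621 Ca apfu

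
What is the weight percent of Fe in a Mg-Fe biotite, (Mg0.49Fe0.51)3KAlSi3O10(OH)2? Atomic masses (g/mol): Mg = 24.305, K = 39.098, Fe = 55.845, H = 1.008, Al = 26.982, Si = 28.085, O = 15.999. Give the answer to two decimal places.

18.35 weight percent

M((Mg0.49Fe0.51)3KAlSi3O10(OH)2) = 465.510 g/mol.
Fe contributes 1.53 × 55.845 = 85.443 g per mole.
85.443/465.510 = 0.1835 → 18.35%.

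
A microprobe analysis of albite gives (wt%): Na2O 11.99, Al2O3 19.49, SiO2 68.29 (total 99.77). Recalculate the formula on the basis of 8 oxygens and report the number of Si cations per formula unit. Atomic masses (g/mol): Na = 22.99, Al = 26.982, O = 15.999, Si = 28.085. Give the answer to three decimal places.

2.991 Si apfu

Na2O: 11.99/61.979 = 0.19345 mol → 0.38690 mol Na, 0.19345 mol O.
Al2O3: 19.49/101.961 = 0.19115 mol → 0.38230 mol Al, 0.57345 mol O.
SiO2: 68.29/60.083 = 1.13659 mol → 1.13659 mol Si, 2.27318 mol O.
Total oxygen = 3.04008 mol. Normalization factor = 8/3.04008 = 2.63151.
Si per 8 O = 1.13659 × 2.63151 = 2.991.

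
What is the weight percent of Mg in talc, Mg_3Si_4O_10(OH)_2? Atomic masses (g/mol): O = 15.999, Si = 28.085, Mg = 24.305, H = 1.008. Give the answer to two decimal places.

19.23 mass %

Formula mass = 3*24.305 + 4*28.085 + 12*15.999 + 2*1.008 = 379.259 g/mol, of which 72.915 g is Mg.
So Mg makes up 72.915/379.259 = 0.1923 of the mass, i.e. 19.23%.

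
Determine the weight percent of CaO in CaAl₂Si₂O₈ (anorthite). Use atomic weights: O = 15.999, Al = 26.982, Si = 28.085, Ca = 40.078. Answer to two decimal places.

M(CaAl₂Si₂O₈) = 278.204 g/mol; M(CaO) = 56.077 g/mol.
Moles CaO per formula unit = 1 Ca ÷ 1 = 1.0000.
CaO fraction = (1.0000 × 56.077) / 278.204 = 56.077/278.204 = 0.2016.

20.16 wt%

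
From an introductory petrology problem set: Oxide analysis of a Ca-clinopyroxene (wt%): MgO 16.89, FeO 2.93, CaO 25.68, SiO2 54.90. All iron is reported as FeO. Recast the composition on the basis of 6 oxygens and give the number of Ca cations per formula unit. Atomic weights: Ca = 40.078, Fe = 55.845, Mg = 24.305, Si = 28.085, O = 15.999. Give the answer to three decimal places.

1.001 Ca apfu

MgO: 16.89/40.304 = 0.41907 mol → 0.41907 mol Mg, 0.41907 mol O.
FeO: 2.93/71.844 = 0.04078 mol → 0.04078 mol Fe, 0.04078 mol O.
CaO: 25.68/56.077 = 0.45794 mol → 0.45794 mol Ca, 0.45794 mol O.
SiO2: 54.90/60.083 = 0.91374 mol → 0.91374 mol Si, 1.82748 mol O.
Total oxygen = 2.74527 mol. Normalization factor = 6/2.74527 = 2.18558.
Ca per 6 O = 0.45794 × 2.18558 = 1.001.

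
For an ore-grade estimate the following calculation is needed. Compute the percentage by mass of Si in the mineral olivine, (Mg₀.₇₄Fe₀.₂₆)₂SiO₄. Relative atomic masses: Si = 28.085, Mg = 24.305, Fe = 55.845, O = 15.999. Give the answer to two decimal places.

17.88 wt%

Formula mass = 1.48·24.305 + 0.52·55.845 + 1·28.085 + 4·15.999 = 157.092 g/mol, of which 28.085 g is Si.
So Si makes up 28.085/157.092 = 0.1788 of the mass, i.e. 17.88%.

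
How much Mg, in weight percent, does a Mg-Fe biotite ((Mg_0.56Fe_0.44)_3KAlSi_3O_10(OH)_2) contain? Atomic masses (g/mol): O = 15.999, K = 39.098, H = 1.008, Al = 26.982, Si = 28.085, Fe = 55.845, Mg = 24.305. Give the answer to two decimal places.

Molar mass of (Mg_0.56Fe_0.44)_3KAlSi_3O_10(OH)_2: 1.68*24.305 + 1.32*55.845 + 1*39.098 + 1*26.982 + 3*28.085 + 12*15.999 + 2*1.008 = 458.887 g/mol.
Mass of Mg per formula unit: 1.68 × 24.305 = 40.832 g.
Weight fraction Mg = 40.832 / 458.887 = 0.0890.

8.90 weight percent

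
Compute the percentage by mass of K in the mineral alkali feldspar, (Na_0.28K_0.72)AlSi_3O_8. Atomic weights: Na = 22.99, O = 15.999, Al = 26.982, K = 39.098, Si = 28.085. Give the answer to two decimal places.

M((Na_0.28K_0.72)AlSi_3O_8) = 273.817 g/mol.
K contributes 0.72 × 39.098 = 28.151 g per mole.
28.151/273.817 = 0.1028 → 10.28%.

10.28 weight percent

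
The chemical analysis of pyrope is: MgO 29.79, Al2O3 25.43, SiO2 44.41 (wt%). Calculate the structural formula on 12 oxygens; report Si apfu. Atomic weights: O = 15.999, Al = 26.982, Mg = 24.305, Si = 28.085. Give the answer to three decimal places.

2.991 Si apfu

MgO: 29.79/40.304 = 0.73913 mol → 0.73913 mol Mg, 0.73913 mol O.
Al2O3: 25.43/101.961 = 0.24941 mol → 0.49882 mol Al, 0.74823 mol O.
SiO2: 44.41/60.083 = 0.73914 mol → 0.73914 mol Si, 1.47828 mol O.
Total oxygen = 2.96564 mol. Normalization factor = 12/2.96564 = 4.04634.
Si per 12 O = 0.73914 × 4.04634 = 2.991.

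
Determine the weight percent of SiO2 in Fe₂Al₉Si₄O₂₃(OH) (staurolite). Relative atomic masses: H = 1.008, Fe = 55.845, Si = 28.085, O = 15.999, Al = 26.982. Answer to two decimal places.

28.21 wt%

M(Fe₂Al₉Si₄O₂₃(OH)) = 851.852 g/mol; M(SiO2) = 60.083 g/mol.
Moles SiO2 per formula unit = 4 Si ÷ 1 = 4.0000.
SiO2 fraction = (4.0000 × 60.083) / 851.852 = 240.332/851.852 = 0.2821.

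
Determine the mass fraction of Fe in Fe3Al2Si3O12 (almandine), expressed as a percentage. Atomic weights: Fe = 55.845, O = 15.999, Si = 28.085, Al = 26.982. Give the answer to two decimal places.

33.66 weight percent

M(Fe3Al2Si3O12) = 497.742 g/mol.
Fe contributes 3 × 55.845 = 167.535 g per mole.
167.535/497.742 = 0.3366 → 33.66%.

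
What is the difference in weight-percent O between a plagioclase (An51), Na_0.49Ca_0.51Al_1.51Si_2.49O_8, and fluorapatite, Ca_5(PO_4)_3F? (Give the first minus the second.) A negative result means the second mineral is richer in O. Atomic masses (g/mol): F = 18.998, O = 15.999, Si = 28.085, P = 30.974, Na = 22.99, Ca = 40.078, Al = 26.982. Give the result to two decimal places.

9.27 percentage points

O in Na_0.49Ca_0.51Al_1.51Si_2.49O_8: molar mass 270.371 g/mol; 8×15.999 = 127.992 g → 47.34 wt%.
O in Ca_5(PO_4)_3F: molar mass 504.298 g/mol; 12×15.999 = 191.988 g → 38.07 wt%.
Difference = 47.34 − 38.07 = 9.27 percentage points.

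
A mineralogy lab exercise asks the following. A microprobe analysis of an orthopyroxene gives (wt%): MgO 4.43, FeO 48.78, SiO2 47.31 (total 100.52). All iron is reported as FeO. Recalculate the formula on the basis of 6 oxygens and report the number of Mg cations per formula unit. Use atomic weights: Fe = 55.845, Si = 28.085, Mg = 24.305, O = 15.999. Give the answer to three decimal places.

4.43 wt% MgO ÷ 40.304 g/mol = 0.10991 mol, giving 0.10991 Mg and 0.10991 O.
48.78 wt% FeO ÷ 71.844 g/mol = 0.67897 mol, giving 0.67897 Fe and 0.67897 O.
47.31 wt% SiO2 ÷ 60.083 g/mol = 0.78741 mol, giving 0.78741 Si and 1.57482 O.
Oxygen sums to 2.36370; scaling by 6/2.36370 = 2.53839 puts the formula on 6 O.
Mg: 0.10991 × 2.53839 = 0.279 atoms per formula unit.

0.279 Mg apfu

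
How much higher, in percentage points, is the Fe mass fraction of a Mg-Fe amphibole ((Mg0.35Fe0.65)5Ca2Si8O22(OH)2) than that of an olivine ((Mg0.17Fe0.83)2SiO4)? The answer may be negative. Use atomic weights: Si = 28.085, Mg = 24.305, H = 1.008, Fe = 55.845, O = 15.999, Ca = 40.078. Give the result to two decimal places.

-28.18 percentage points

First mineral: 181.496 g Fe in 914.858 g formula = 19.84 wt% Fe.
Second mineral: 92.703 g Fe in 193.047 g formula = 48.02 wt% Fe.
19.84% − 48.02% gives a difference of -28.18 percentage points.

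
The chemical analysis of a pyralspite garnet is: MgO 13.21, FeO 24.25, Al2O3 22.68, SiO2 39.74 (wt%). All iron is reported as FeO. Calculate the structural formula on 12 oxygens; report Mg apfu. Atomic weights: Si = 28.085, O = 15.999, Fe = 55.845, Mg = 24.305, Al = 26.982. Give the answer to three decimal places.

MgO: 13.21/40.304 = 0.32776 mol → 0.32776 mol Mg, 0.32776 mol O.
FeO: 24.25/71.844 = 0.33754 mol → 0.33754 mol Fe, 0.33754 mol O.
Al2O3: 22.68/101.961 = 0.22244 mol → 0.44488 mol Al, 0.66732 mol O.
SiO2: 39.74/60.083 = 0.66142 mol → 0.66142 mol Si, 1.32284 mol O.
Total oxygen = 2.65546 mol. Normalization factor = 12/2.65546 = 4.51899.
Mg per 12 O = 0.32776 × 4.51899 = 1.481.

1.481 Mg apfu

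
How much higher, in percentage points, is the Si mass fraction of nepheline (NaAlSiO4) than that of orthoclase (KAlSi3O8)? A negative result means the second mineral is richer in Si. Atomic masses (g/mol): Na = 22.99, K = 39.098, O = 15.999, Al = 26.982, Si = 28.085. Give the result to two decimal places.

-10.50 percentage points

M(NaAlSiO4) = 142.053 g/mol, so wt% Si = 28.085/142.053 × 100 = 19.77%.
M(KAlSi3O8) = 278.327 g/mol, so wt% Si = 84.255/278.327 × 100 = 30.27%.
19.77 − 30.27 = -10.50 pp.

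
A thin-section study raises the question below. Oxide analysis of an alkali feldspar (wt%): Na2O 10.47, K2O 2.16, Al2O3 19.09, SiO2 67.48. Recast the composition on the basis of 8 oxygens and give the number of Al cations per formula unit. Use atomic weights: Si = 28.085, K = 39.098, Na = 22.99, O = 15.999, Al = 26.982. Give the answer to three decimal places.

Na2O (M=61.979): mol = 0.16893; Na = 0.33786, O = 0.16893.
K2O (M=94.195): mol = 0.02293; K = 0.04586, O = 0.02293.
Al2O3 (M=101.961): mol = 0.18723; Al = 0.37446, O = 0.56169.
SiO2 (M=60.083): mol = 1.12311; Si = 1.12311, O = 2.24622.
ΣO = 2.99977; factor = 8/ΣO = 2.66687.
Al apfu = 0.37446 × 2.66687 = 0.999.

0.999 Al apfu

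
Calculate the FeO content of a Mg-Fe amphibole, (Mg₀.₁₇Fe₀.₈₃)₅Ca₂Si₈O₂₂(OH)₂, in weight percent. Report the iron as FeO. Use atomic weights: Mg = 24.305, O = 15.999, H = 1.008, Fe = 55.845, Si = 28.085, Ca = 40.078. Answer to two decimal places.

Formula mass = 943.244 g/mol.
4.15 Fe → 4.1500 mol FeO per formula unit; M(FeO) = 71.844, so FeO mass = 298.153 g.
298.153/943.244 × 100 = 31.61 wt%.

31.61 wt%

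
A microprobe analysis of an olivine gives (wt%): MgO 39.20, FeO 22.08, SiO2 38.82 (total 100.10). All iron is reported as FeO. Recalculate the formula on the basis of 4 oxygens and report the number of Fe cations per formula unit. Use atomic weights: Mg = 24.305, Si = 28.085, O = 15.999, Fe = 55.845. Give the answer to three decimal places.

0.478 Fe apfu

MgO (M=40.304): mol = 0.97261; Mg = 0.97261, O = 0.97261.
FeO (M=71.844): mol = 0.30733; Fe = 0.30733, O = 0.30733.
SiO2 (M=60.083): mol = 0.64611; Si = 0.64611, O = 1.29222.
ΣO = 2.57216; factor = 4/ΣO = 1.55511.
Fe apfu = 0.30733 × 1.55511 = 0.478.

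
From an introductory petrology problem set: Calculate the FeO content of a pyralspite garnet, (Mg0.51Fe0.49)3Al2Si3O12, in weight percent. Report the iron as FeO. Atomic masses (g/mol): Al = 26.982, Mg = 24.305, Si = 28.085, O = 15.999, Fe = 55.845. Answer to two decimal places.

23.50 wt%

Molar mass of (Mg0.51Fe0.49)3Al2Si3O12 = 1.53·24.305 + 1.47·55.845 + 2·26.982 + 3·28.085 + 12·15.999 = 449.486 g/mol.
Each formula unit contains 1.47 Fe, equivalent to 1.47/1 = 1.4700 mol FeO.
M(FeO) = 1×55.845 + 1×15.999 = 71.844 g/mol.
Mass of FeO per formula unit = 1.4700 × 71.844 = 105.611 g.
FeO wt% = 105.611 / 449.486 × 100 = 23.50%.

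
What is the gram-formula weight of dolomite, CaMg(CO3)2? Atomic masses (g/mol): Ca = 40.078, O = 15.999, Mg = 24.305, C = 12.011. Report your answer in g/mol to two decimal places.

184.40 g/mol

The formula mass is the sum 1×40.078 + 1×24.305 + 2×12.011 + 6×15.999.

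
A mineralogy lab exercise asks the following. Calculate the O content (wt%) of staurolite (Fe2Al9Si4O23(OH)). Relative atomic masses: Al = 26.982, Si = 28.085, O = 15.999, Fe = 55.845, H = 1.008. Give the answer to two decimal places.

Molar mass of Fe2Al9Si4O23(OH): 2×55.845 + 9×26.982 + 4×28.085 + 24×15.999 + 1×1.008 = 851.852 g/mol.
Mass of O per formula unit: 24 × 15.999 = 383.976 g.
Weight fraction O = 383.976 / 851.852 = 0.4508.

45.08 wt%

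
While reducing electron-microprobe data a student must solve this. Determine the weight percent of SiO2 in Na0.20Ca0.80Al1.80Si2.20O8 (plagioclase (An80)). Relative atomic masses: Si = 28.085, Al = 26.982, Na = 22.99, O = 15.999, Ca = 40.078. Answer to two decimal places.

Formula mass = 275.007 g/mol.
2.20 Si → 2.2000 mol SiO2 per formula unit; M(SiO2) = 60.083, so SiO2 mass = 132.183 g.
132.183/275.007 × 100 = 48.07 wt%.

48.07 wt%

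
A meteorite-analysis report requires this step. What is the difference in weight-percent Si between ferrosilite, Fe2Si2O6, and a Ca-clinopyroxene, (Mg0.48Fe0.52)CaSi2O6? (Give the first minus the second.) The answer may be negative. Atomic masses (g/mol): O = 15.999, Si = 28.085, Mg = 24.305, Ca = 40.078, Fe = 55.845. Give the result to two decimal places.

-2.82 percentage points

M(Fe2Si2O6) = 263.854 g/mol, so wt% Si = 56.170/263.854 × 100 = 21.29%.
M((Mg0.48Fe0.52)CaSi2O6) = 232.948 g/mol, so wt% Si = 56.170/232.948 × 100 = 24.11%.
21.29 − 24.11 = -2.82 pp.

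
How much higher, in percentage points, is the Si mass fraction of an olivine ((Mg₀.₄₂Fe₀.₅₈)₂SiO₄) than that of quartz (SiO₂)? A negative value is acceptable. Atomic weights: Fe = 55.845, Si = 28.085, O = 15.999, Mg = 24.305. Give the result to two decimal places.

M((Mg₀.₄₂Fe₀.₅₈)₂SiO₄) = 177.277 g/mol, so wt% Si = 28.085/177.277 × 100 = 15.84%.
M(SiO₂) = 60.083 g/mol, so wt% Si = 28.085/60.083 × 100 = 46.74%.
15.84 − 46.74 = -30.90 pp.

-30.90 percentage points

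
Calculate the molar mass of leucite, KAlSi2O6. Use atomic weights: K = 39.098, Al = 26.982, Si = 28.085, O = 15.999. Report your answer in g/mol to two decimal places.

218.24 g/mol

The formula mass is the sum 1(39.098) + 1(26.982) + 2(28.085) + 6(15.999).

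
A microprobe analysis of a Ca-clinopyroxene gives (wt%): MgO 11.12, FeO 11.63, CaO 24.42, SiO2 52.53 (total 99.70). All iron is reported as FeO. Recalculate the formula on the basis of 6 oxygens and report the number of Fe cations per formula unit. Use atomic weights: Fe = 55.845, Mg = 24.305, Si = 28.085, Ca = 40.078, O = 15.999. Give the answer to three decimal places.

0.370 Fe apfu

11.12 wt% MgO ÷ 40.304 g/mol = 0.27590 mol, giving 0.27590 Mg and 0.27590 O.
11.63 wt% FeO ÷ 71.844 g/mol = 0.16188 mol, giving 0.16188 Fe and 0.16188 O.
24.42 wt% CaO ÷ 56.077 g/mol = 0.43547 mol, giving 0.43547 Ca and 0.43547 O.
52.53 wt% SiO2 ÷ 60.083 g/mol = 0.87429 mol, giving 0.87429 Si and 1.74858 O.
Oxygen sums to 2.62183; scaling by 6/2.62183 = 2.28848 puts the formula on 6 O.
Fe: 0.16188 × 2.28848 = 0.370 atoms per formula unit.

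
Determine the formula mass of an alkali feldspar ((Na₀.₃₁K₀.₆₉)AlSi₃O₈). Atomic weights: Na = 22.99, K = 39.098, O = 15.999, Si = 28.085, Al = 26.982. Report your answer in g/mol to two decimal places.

M = 0.31×22.99 + 0.69×39.098 + 1×26.982 + 3×28.085 + 8×15.999

273.33 g/mol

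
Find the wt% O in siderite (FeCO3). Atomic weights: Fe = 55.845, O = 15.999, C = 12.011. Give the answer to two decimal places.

Formula mass = 1*55.845 + 1*12.011 + 3*15.999 = 115.853 g/mol, of which 47.997 g is O.
So O makes up 47.997/115.853 = 0.4143 of the mass, i.e. 41.43%.

41.43 mass %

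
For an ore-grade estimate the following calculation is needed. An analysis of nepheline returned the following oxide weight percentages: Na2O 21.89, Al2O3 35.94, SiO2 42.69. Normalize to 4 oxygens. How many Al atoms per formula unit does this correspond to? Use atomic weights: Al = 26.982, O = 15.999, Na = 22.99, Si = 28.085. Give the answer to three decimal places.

0.996 Al apfu

Na2O: 21.89/61.979 = 0.35318 mol → 0.70636 mol Na, 0.35318 mol O.
Al2O3: 35.94/101.961 = 0.35249 mol → 0.70498 mol Al, 1.05747 mol O.
SiO2: 42.69/60.083 = 0.71052 mol → 0.71052 mol Si, 1.42104 mol O.
Total oxygen = 2.83169 mol. Normalization factor = 4/2.83169 = 1.41258.
Al per 4 O = 0.70498 × 1.41258 = 0.996.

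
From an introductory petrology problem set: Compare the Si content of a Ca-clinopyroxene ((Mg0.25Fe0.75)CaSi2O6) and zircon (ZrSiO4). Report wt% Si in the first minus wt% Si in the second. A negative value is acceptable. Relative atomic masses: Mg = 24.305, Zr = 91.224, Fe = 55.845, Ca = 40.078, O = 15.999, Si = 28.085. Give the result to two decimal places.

8.06 percentage points

First mineral: 56.170 g Si in 240.202 g formula = 23.38 wt% Si.
Second mineral: 28.085 g Si in 183.305 g formula = 15.32 wt% Si.
23.38% − 15.32% gives a difference of 8.06 percentage points.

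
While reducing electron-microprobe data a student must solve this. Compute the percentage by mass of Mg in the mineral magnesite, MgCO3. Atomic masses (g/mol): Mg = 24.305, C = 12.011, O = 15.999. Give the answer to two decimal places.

M(MgCO3) = 84.313 g/mol.
Mg contributes 1 × 24.305 = 24.305 g per mole.
24.305/84.313 = 0.2883 → 28.83%.

28.83 wt%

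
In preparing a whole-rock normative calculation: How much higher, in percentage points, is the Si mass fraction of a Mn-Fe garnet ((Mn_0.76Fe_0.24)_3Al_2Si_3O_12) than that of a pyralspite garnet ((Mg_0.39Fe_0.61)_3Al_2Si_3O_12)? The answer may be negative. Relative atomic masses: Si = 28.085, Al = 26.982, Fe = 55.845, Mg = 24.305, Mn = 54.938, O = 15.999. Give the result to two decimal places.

M((Mn_0.76Fe_0.24)_3Al_2Si_3O_12) = 495.674 g/mol, so wt% Si = 84.255/495.674 × 100 = 17.00%.
M((Mg_0.39Fe_0.61)_3Al_2Si_3O_12) = 460.840 g/mol, so wt% Si = 84.255/460.840 × 100 = 18.28%.
17.00 − 18.28 = -1.28 pp.

-1.28 percentage points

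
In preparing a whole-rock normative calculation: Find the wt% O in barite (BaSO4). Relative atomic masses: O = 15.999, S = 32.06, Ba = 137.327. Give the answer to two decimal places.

Molar mass of BaSO4: 1·137.327 + 1·32.06 + 4·15.999 = 233.383 g/mol.
Mass of O per formula unit: 4 × 15.999 = 63.996 g.
Weight fraction O = 63.996 / 233.383 = 0.2742.

27.42 mass %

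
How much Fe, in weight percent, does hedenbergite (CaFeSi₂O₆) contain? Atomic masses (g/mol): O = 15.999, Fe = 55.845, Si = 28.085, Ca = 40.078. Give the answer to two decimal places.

22.51 weight percent

M(CaFeSi₂O₆) = 248.087 g/mol.
Fe contributes 1 × 55.845 = 55.845 g per mole.
55.845/248.087 = 0.2251 → 22.51%.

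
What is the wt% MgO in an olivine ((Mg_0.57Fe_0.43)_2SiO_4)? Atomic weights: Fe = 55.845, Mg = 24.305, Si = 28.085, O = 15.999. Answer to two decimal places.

Formula mass = 167.815 g/mol.
1.14 Mg → 1.1400 mol MgO per formula unit; M(MgO) = 40.304, so MgO mass = 45.947 g.
45.947/167.815 × 100 = 27.38 wt%.

27.38 wt%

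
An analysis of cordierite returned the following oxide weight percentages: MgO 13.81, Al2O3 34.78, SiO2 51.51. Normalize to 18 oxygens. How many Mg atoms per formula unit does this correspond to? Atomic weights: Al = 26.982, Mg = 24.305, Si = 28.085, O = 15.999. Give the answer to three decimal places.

2.002 Mg apfu

MgO (M=40.304): mol = 0.34265; Mg = 0.34265, O = 0.34265.
Al2O3 (M=101.961): mol = 0.34111; Al = 0.68222, O = 1.02333.
SiO2 (M=60.083): mol = 0.85731; Si = 0.85731, O = 1.71462.
ΣO = 3.08060; factor = 18/ΣO = 5.84302.
Mg apfu = 0.34265 × 5.84302 = 2.002.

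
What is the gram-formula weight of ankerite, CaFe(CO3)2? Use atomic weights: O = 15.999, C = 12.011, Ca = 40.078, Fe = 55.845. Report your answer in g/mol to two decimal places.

215.94 g/mol

M = 1×40.078 + 1×55.845 + 2×12.011 + 6×15.999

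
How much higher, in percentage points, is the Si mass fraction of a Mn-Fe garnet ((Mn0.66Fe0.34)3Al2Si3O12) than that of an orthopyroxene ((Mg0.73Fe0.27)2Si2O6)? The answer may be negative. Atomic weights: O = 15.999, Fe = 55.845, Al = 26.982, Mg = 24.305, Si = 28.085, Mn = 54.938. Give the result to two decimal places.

First mineral: 84.255 g Si in 495.946 g formula = 16.99 wt% Si.
Second mineral: 56.170 g Si in 217.806 g formula = 25.79 wt% Si.
16.99% − 25.79% gives a difference of -8.80 percentage points.

-8.80 percentage points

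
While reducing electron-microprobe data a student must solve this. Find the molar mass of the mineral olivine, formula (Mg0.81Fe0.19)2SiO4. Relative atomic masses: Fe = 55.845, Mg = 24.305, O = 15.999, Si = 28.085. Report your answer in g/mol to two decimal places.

Mg: 1.62 × 24.305 = 39.3741
Fe: 0.38 × 55.845 = 21.2211
Si: 1 × 28.085 = 28.0850
O: 4 × 15.999 = 63.9960
Summing the contributions gives the formula mass.

152.68 g/mol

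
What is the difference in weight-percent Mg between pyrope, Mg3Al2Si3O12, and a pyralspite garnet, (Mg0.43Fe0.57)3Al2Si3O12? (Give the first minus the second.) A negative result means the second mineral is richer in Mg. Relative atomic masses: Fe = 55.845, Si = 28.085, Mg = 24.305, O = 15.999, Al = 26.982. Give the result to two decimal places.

11.23 percentage points

M(Mg3Al2Si3O12) = 403.122 g/mol, so wt% Mg = 72.915/403.122 × 100 = 18.09%.
M((Mg0.43Fe0.57)3Al2Si3O12) = 457.055 g/mol, so wt% Mg = 31.353/457.055 × 100 = 6.86%.
18.09 − 6.86 = 11.23 pp.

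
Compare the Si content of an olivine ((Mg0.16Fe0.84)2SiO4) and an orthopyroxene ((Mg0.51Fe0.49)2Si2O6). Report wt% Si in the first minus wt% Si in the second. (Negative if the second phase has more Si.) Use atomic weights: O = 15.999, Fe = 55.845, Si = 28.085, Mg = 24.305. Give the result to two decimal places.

-9.74 percentage points

Si in (Mg0.16Fe0.84)2SiO4: molar mass 193.678 g/mol; 1×28.085 = 28.085 g → 14.50 wt%.
Si in (Mg0.51Fe0.49)2Si2O6: molar mass 231.683 g/mol; 2×28.085 = 56.170 g → 24.24 wt%.
Difference = 14.50 − 24.24 = -9.74 percentage points.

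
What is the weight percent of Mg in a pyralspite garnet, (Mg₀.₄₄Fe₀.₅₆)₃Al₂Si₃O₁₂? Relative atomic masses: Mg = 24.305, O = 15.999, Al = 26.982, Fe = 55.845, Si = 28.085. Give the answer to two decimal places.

Molar mass of (Mg₀.₄₄Fe₀.₅₆)₃Al₂Si₃O₁₂: 1.32·24.305 + 1.68·55.845 + 2·26.982 + 3·28.085 + 12·15.999 = 456.109 g/mol.
Mass of Mg per formula unit: 1.32 × 24.305 = 32.083 g.
Weight fraction Mg = 32.083 / 456.109 = 0.0703.

7.03 weight percent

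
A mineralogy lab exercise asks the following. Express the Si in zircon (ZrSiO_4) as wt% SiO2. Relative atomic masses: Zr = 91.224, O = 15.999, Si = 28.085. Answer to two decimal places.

32.78 wt%

M(ZrSiO_4) = 183.305 g/mol; M(SiO2) = 60.083 g/mol.
Moles SiO2 per formula unit = 1 Si ÷ 1 = 1.0000.
SiO2 fraction = (1.0000 × 60.083) / 183.305 = 60.083/183.305 = 0.3278.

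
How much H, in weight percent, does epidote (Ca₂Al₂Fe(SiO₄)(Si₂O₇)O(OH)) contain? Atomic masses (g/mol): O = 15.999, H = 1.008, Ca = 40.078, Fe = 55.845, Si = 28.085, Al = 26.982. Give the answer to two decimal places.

M(Ca₂Al₂Fe(SiO₄)(Si₂O₇)O(OH)) = 483.215 g/mol.
H contributes 1 × 1.008 = 1.008 g per mole.
1.008/483.215 = 0.0021 → 0.21%.

0.21 weight percent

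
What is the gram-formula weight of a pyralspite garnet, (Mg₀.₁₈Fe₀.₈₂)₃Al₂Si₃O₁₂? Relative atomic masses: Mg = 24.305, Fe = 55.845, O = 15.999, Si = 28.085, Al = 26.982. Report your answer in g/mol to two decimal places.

480.71 g/mol

M = 0.54(24.305) + 2.46(55.845) + 2(26.982) + 3(28.085) + 12(15.999)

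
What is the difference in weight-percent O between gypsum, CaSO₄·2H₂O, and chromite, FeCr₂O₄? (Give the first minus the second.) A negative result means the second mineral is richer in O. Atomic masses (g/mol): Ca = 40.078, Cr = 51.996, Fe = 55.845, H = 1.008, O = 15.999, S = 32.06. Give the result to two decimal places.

O in CaSO₄·2H₂O: molar mass 172.164 g/mol; 6×15.999 = 95.994 g → 55.76 wt%.
O in FeCr₂O₄: molar mass 223.833 g/mol; 4×15.999 = 63.996 g → 28.59 wt%.
Difference = 55.76 − 28.59 = 27.17 percentage points.

27.17 percentage points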